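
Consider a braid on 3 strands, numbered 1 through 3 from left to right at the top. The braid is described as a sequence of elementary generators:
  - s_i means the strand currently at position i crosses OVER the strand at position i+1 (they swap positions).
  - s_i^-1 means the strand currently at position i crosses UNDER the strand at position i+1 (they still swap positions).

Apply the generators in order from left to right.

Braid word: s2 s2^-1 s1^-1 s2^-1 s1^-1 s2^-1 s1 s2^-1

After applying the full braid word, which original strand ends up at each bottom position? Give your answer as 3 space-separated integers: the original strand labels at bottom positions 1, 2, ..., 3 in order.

Answer: 1 2 3

Derivation:
Gen 1 (s2): strand 2 crosses over strand 3. Perm now: [1 3 2]
Gen 2 (s2^-1): strand 3 crosses under strand 2. Perm now: [1 2 3]
Gen 3 (s1^-1): strand 1 crosses under strand 2. Perm now: [2 1 3]
Gen 4 (s2^-1): strand 1 crosses under strand 3. Perm now: [2 3 1]
Gen 5 (s1^-1): strand 2 crosses under strand 3. Perm now: [3 2 1]
Gen 6 (s2^-1): strand 2 crosses under strand 1. Perm now: [3 1 2]
Gen 7 (s1): strand 3 crosses over strand 1. Perm now: [1 3 2]
Gen 8 (s2^-1): strand 3 crosses under strand 2. Perm now: [1 2 3]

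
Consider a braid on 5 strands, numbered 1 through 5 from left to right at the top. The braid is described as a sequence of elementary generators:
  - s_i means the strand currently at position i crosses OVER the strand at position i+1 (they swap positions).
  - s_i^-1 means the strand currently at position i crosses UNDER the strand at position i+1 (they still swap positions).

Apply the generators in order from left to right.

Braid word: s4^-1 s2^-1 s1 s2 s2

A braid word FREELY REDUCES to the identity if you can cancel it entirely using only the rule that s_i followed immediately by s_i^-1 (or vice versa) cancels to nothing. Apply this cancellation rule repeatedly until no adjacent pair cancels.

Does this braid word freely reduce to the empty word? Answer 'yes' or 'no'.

Gen 1 (s4^-1): push. Stack: [s4^-1]
Gen 2 (s2^-1): push. Stack: [s4^-1 s2^-1]
Gen 3 (s1): push. Stack: [s4^-1 s2^-1 s1]
Gen 4 (s2): push. Stack: [s4^-1 s2^-1 s1 s2]
Gen 5 (s2): push. Stack: [s4^-1 s2^-1 s1 s2 s2]
Reduced word: s4^-1 s2^-1 s1 s2 s2

Answer: no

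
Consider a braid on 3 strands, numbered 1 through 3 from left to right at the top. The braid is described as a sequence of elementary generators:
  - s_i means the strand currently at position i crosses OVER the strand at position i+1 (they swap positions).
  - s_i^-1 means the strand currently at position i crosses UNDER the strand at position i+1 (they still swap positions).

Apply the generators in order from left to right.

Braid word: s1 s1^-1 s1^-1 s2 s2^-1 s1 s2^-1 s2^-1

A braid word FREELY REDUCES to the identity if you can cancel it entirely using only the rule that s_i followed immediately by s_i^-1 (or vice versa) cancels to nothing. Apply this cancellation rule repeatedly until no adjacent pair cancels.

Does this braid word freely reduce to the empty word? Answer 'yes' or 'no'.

Answer: no

Derivation:
Gen 1 (s1): push. Stack: [s1]
Gen 2 (s1^-1): cancels prior s1. Stack: []
Gen 3 (s1^-1): push. Stack: [s1^-1]
Gen 4 (s2): push. Stack: [s1^-1 s2]
Gen 5 (s2^-1): cancels prior s2. Stack: [s1^-1]
Gen 6 (s1): cancels prior s1^-1. Stack: []
Gen 7 (s2^-1): push. Stack: [s2^-1]
Gen 8 (s2^-1): push. Stack: [s2^-1 s2^-1]
Reduced word: s2^-1 s2^-1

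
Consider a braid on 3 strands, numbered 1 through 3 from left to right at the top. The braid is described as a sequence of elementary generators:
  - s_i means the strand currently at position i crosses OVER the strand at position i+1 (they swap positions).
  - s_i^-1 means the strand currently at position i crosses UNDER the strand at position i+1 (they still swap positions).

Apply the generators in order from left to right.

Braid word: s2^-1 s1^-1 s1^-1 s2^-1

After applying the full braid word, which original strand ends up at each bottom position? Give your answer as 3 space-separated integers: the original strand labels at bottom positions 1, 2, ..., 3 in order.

Gen 1 (s2^-1): strand 2 crosses under strand 3. Perm now: [1 3 2]
Gen 2 (s1^-1): strand 1 crosses under strand 3. Perm now: [3 1 2]
Gen 3 (s1^-1): strand 3 crosses under strand 1. Perm now: [1 3 2]
Gen 4 (s2^-1): strand 3 crosses under strand 2. Perm now: [1 2 3]

Answer: 1 2 3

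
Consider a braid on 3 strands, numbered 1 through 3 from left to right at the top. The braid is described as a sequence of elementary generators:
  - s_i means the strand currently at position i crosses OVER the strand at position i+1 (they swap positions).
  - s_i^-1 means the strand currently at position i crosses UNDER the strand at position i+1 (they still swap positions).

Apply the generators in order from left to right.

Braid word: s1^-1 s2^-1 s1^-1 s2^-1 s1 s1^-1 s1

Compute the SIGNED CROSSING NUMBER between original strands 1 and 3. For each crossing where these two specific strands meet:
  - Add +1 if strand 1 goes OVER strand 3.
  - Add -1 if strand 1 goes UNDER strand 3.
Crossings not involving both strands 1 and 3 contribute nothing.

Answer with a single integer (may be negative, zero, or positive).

Gen 1: crossing 1x2. Both 1&3? no. Sum: 0
Gen 2: 1 under 3. Both 1&3? yes. Contrib: -1. Sum: -1
Gen 3: crossing 2x3. Both 1&3? no. Sum: -1
Gen 4: crossing 2x1. Both 1&3? no. Sum: -1
Gen 5: 3 over 1. Both 1&3? yes. Contrib: -1. Sum: -2
Gen 6: 1 under 3. Both 1&3? yes. Contrib: -1. Sum: -3
Gen 7: 3 over 1. Both 1&3? yes. Contrib: -1. Sum: -4

Answer: -4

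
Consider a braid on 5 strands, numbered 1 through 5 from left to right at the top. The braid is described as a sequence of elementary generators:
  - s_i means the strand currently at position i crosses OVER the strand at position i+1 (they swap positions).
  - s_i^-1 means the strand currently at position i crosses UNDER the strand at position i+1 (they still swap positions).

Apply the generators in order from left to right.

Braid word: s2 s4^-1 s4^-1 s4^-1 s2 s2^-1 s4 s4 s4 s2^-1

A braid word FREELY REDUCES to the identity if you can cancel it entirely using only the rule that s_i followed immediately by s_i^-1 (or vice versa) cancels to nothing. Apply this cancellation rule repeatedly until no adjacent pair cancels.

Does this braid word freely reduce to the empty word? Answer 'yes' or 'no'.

Gen 1 (s2): push. Stack: [s2]
Gen 2 (s4^-1): push. Stack: [s2 s4^-1]
Gen 3 (s4^-1): push. Stack: [s2 s4^-1 s4^-1]
Gen 4 (s4^-1): push. Stack: [s2 s4^-1 s4^-1 s4^-1]
Gen 5 (s2): push. Stack: [s2 s4^-1 s4^-1 s4^-1 s2]
Gen 6 (s2^-1): cancels prior s2. Stack: [s2 s4^-1 s4^-1 s4^-1]
Gen 7 (s4): cancels prior s4^-1. Stack: [s2 s4^-1 s4^-1]
Gen 8 (s4): cancels prior s4^-1. Stack: [s2 s4^-1]
Gen 9 (s4): cancels prior s4^-1. Stack: [s2]
Gen 10 (s2^-1): cancels prior s2. Stack: []
Reduced word: (empty)

Answer: yes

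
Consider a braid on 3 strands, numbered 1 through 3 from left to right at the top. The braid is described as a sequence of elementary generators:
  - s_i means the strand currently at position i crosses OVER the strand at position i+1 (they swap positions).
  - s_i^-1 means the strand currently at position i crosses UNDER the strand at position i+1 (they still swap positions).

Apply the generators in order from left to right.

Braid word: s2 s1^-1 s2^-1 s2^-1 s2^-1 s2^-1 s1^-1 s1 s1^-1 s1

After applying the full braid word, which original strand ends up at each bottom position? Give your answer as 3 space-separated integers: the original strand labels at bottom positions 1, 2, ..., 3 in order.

Gen 1 (s2): strand 2 crosses over strand 3. Perm now: [1 3 2]
Gen 2 (s1^-1): strand 1 crosses under strand 3. Perm now: [3 1 2]
Gen 3 (s2^-1): strand 1 crosses under strand 2. Perm now: [3 2 1]
Gen 4 (s2^-1): strand 2 crosses under strand 1. Perm now: [3 1 2]
Gen 5 (s2^-1): strand 1 crosses under strand 2. Perm now: [3 2 1]
Gen 6 (s2^-1): strand 2 crosses under strand 1. Perm now: [3 1 2]
Gen 7 (s1^-1): strand 3 crosses under strand 1. Perm now: [1 3 2]
Gen 8 (s1): strand 1 crosses over strand 3. Perm now: [3 1 2]
Gen 9 (s1^-1): strand 3 crosses under strand 1. Perm now: [1 3 2]
Gen 10 (s1): strand 1 crosses over strand 3. Perm now: [3 1 2]

Answer: 3 1 2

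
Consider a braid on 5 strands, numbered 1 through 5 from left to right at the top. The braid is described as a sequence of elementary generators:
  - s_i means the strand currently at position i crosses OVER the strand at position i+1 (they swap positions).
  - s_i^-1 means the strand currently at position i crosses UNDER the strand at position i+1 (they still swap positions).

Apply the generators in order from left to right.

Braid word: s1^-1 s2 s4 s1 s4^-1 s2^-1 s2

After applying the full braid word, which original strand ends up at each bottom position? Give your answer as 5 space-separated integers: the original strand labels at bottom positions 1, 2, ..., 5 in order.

Gen 1 (s1^-1): strand 1 crosses under strand 2. Perm now: [2 1 3 4 5]
Gen 2 (s2): strand 1 crosses over strand 3. Perm now: [2 3 1 4 5]
Gen 3 (s4): strand 4 crosses over strand 5. Perm now: [2 3 1 5 4]
Gen 4 (s1): strand 2 crosses over strand 3. Perm now: [3 2 1 5 4]
Gen 5 (s4^-1): strand 5 crosses under strand 4. Perm now: [3 2 1 4 5]
Gen 6 (s2^-1): strand 2 crosses under strand 1. Perm now: [3 1 2 4 5]
Gen 7 (s2): strand 1 crosses over strand 2. Perm now: [3 2 1 4 5]

Answer: 3 2 1 4 5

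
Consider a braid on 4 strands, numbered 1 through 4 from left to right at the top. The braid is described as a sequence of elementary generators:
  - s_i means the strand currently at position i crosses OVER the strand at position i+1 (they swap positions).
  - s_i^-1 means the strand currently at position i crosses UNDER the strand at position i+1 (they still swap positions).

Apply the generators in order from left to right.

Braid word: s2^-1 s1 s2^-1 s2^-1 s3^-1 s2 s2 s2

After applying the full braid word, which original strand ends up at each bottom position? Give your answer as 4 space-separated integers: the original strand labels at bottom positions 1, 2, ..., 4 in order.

Gen 1 (s2^-1): strand 2 crosses under strand 3. Perm now: [1 3 2 4]
Gen 2 (s1): strand 1 crosses over strand 3. Perm now: [3 1 2 4]
Gen 3 (s2^-1): strand 1 crosses under strand 2. Perm now: [3 2 1 4]
Gen 4 (s2^-1): strand 2 crosses under strand 1. Perm now: [3 1 2 4]
Gen 5 (s3^-1): strand 2 crosses under strand 4. Perm now: [3 1 4 2]
Gen 6 (s2): strand 1 crosses over strand 4. Perm now: [3 4 1 2]
Gen 7 (s2): strand 4 crosses over strand 1. Perm now: [3 1 4 2]
Gen 8 (s2): strand 1 crosses over strand 4. Perm now: [3 4 1 2]

Answer: 3 4 1 2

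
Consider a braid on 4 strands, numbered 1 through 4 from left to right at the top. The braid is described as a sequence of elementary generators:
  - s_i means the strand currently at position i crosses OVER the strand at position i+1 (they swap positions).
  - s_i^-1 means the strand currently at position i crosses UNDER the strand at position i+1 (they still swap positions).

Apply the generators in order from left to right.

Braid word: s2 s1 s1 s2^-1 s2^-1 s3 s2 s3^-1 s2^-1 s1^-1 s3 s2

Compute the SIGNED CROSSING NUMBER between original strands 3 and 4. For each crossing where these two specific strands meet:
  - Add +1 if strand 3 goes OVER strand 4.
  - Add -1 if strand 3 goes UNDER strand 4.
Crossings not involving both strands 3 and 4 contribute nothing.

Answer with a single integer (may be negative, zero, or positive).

Gen 1: crossing 2x3. Both 3&4? no. Sum: 0
Gen 2: crossing 1x3. Both 3&4? no. Sum: 0
Gen 3: crossing 3x1. Both 3&4? no. Sum: 0
Gen 4: crossing 3x2. Both 3&4? no. Sum: 0
Gen 5: crossing 2x3. Both 3&4? no. Sum: 0
Gen 6: crossing 2x4. Both 3&4? no. Sum: 0
Gen 7: 3 over 4. Both 3&4? yes. Contrib: +1. Sum: 1
Gen 8: crossing 3x2. Both 3&4? no. Sum: 1
Gen 9: crossing 4x2. Both 3&4? no. Sum: 1
Gen 10: crossing 1x2. Both 3&4? no. Sum: 1
Gen 11: 4 over 3. Both 3&4? yes. Contrib: -1. Sum: 0
Gen 12: crossing 1x3. Both 3&4? no. Sum: 0

Answer: 0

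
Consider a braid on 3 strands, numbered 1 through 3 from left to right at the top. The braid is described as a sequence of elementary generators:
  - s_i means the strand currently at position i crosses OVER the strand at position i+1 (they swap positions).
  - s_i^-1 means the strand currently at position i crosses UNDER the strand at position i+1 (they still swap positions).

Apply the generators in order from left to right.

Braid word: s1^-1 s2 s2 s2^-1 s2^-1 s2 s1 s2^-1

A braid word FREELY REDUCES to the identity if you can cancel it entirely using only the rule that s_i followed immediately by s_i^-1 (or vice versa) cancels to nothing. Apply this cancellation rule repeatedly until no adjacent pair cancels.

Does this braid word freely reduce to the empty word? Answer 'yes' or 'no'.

Gen 1 (s1^-1): push. Stack: [s1^-1]
Gen 2 (s2): push. Stack: [s1^-1 s2]
Gen 3 (s2): push. Stack: [s1^-1 s2 s2]
Gen 4 (s2^-1): cancels prior s2. Stack: [s1^-1 s2]
Gen 5 (s2^-1): cancels prior s2. Stack: [s1^-1]
Gen 6 (s2): push. Stack: [s1^-1 s2]
Gen 7 (s1): push. Stack: [s1^-1 s2 s1]
Gen 8 (s2^-1): push. Stack: [s1^-1 s2 s1 s2^-1]
Reduced word: s1^-1 s2 s1 s2^-1

Answer: no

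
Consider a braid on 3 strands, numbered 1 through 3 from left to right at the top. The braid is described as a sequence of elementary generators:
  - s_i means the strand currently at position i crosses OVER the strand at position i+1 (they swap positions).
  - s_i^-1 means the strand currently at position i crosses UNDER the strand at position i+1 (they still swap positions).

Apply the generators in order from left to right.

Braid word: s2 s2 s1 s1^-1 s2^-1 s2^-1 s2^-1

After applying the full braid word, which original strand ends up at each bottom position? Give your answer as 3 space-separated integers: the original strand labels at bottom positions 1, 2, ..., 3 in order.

Gen 1 (s2): strand 2 crosses over strand 3. Perm now: [1 3 2]
Gen 2 (s2): strand 3 crosses over strand 2. Perm now: [1 2 3]
Gen 3 (s1): strand 1 crosses over strand 2. Perm now: [2 1 3]
Gen 4 (s1^-1): strand 2 crosses under strand 1. Perm now: [1 2 3]
Gen 5 (s2^-1): strand 2 crosses under strand 3. Perm now: [1 3 2]
Gen 6 (s2^-1): strand 3 crosses under strand 2. Perm now: [1 2 3]
Gen 7 (s2^-1): strand 2 crosses under strand 3. Perm now: [1 3 2]

Answer: 1 3 2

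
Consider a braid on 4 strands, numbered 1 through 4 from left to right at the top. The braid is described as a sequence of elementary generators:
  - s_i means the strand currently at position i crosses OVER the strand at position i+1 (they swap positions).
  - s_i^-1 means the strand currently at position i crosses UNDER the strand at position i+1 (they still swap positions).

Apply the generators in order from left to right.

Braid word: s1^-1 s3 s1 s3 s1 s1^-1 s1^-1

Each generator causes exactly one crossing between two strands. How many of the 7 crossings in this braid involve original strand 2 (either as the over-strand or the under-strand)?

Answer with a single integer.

Gen 1: crossing 1x2. Involves strand 2? yes. Count so far: 1
Gen 2: crossing 3x4. Involves strand 2? no. Count so far: 1
Gen 3: crossing 2x1. Involves strand 2? yes. Count so far: 2
Gen 4: crossing 4x3. Involves strand 2? no. Count so far: 2
Gen 5: crossing 1x2. Involves strand 2? yes. Count so far: 3
Gen 6: crossing 2x1. Involves strand 2? yes. Count so far: 4
Gen 7: crossing 1x2. Involves strand 2? yes. Count so far: 5

Answer: 5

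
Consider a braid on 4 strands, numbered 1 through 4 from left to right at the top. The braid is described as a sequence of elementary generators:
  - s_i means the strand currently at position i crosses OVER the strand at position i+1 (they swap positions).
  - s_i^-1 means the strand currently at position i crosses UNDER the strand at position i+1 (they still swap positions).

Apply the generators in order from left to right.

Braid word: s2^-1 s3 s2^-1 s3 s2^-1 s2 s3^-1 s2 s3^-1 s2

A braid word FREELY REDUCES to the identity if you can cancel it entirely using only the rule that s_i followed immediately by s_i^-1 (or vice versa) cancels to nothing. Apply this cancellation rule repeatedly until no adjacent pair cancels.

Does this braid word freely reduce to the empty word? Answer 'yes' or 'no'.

Answer: yes

Derivation:
Gen 1 (s2^-1): push. Stack: [s2^-1]
Gen 2 (s3): push. Stack: [s2^-1 s3]
Gen 3 (s2^-1): push. Stack: [s2^-1 s3 s2^-1]
Gen 4 (s3): push. Stack: [s2^-1 s3 s2^-1 s3]
Gen 5 (s2^-1): push. Stack: [s2^-1 s3 s2^-1 s3 s2^-1]
Gen 6 (s2): cancels prior s2^-1. Stack: [s2^-1 s3 s2^-1 s3]
Gen 7 (s3^-1): cancels prior s3. Stack: [s2^-1 s3 s2^-1]
Gen 8 (s2): cancels prior s2^-1. Stack: [s2^-1 s3]
Gen 9 (s3^-1): cancels prior s3. Stack: [s2^-1]
Gen 10 (s2): cancels prior s2^-1. Stack: []
Reduced word: (empty)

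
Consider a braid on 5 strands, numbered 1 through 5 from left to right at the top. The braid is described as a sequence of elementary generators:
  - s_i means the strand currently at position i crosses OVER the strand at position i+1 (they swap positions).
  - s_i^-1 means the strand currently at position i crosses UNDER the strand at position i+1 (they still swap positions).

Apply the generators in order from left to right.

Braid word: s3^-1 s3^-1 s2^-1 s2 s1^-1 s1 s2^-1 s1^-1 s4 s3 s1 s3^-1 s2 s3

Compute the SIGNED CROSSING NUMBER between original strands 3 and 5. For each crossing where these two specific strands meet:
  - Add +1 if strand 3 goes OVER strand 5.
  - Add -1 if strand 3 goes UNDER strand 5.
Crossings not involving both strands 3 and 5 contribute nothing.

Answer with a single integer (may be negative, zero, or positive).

Answer: 1

Derivation:
Gen 1: crossing 3x4. Both 3&5? no. Sum: 0
Gen 2: crossing 4x3. Both 3&5? no. Sum: 0
Gen 3: crossing 2x3. Both 3&5? no. Sum: 0
Gen 4: crossing 3x2. Both 3&5? no. Sum: 0
Gen 5: crossing 1x2. Both 3&5? no. Sum: 0
Gen 6: crossing 2x1. Both 3&5? no. Sum: 0
Gen 7: crossing 2x3. Both 3&5? no. Sum: 0
Gen 8: crossing 1x3. Both 3&5? no. Sum: 0
Gen 9: crossing 4x5. Both 3&5? no. Sum: 0
Gen 10: crossing 2x5. Both 3&5? no. Sum: 0
Gen 11: crossing 3x1. Both 3&5? no. Sum: 0
Gen 12: crossing 5x2. Both 3&5? no. Sum: 0
Gen 13: crossing 3x2. Both 3&5? no. Sum: 0
Gen 14: 3 over 5. Both 3&5? yes. Contrib: +1. Sum: 1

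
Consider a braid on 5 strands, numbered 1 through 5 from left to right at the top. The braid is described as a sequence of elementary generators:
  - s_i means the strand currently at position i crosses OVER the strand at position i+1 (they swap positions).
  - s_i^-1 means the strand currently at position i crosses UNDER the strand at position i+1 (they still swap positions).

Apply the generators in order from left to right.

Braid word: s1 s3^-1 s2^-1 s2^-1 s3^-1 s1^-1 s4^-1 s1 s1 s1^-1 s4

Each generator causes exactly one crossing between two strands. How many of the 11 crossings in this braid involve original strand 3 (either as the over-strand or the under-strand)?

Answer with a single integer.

Answer: 2

Derivation:
Gen 1: crossing 1x2. Involves strand 3? no. Count so far: 0
Gen 2: crossing 3x4. Involves strand 3? yes. Count so far: 1
Gen 3: crossing 1x4. Involves strand 3? no. Count so far: 1
Gen 4: crossing 4x1. Involves strand 3? no. Count so far: 1
Gen 5: crossing 4x3. Involves strand 3? yes. Count so far: 2
Gen 6: crossing 2x1. Involves strand 3? no. Count so far: 2
Gen 7: crossing 4x5. Involves strand 3? no. Count so far: 2
Gen 8: crossing 1x2. Involves strand 3? no. Count so far: 2
Gen 9: crossing 2x1. Involves strand 3? no. Count so far: 2
Gen 10: crossing 1x2. Involves strand 3? no. Count so far: 2
Gen 11: crossing 5x4. Involves strand 3? no. Count so far: 2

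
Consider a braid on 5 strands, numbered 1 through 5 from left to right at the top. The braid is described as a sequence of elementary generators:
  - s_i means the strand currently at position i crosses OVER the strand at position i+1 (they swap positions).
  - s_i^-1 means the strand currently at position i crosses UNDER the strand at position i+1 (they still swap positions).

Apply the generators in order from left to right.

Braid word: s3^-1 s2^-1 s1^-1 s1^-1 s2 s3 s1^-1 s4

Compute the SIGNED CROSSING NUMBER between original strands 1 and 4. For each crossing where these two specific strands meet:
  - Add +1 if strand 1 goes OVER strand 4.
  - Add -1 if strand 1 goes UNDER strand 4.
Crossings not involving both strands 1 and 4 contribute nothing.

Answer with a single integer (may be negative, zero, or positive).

Answer: 0

Derivation:
Gen 1: crossing 3x4. Both 1&4? no. Sum: 0
Gen 2: crossing 2x4. Both 1&4? no. Sum: 0
Gen 3: 1 under 4. Both 1&4? yes. Contrib: -1. Sum: -1
Gen 4: 4 under 1. Both 1&4? yes. Contrib: +1. Sum: 0
Gen 5: crossing 4x2. Both 1&4? no. Sum: 0
Gen 6: crossing 4x3. Both 1&4? no. Sum: 0
Gen 7: crossing 1x2. Both 1&4? no. Sum: 0
Gen 8: crossing 4x5. Both 1&4? no. Sum: 0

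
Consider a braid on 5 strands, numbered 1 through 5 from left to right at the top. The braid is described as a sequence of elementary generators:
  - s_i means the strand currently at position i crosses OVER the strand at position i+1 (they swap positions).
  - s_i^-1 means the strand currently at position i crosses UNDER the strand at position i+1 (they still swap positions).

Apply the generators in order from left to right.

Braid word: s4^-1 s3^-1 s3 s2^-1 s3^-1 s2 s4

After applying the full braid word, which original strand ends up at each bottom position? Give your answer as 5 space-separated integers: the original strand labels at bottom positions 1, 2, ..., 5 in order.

Answer: 1 5 3 4 2

Derivation:
Gen 1 (s4^-1): strand 4 crosses under strand 5. Perm now: [1 2 3 5 4]
Gen 2 (s3^-1): strand 3 crosses under strand 5. Perm now: [1 2 5 3 4]
Gen 3 (s3): strand 5 crosses over strand 3. Perm now: [1 2 3 5 4]
Gen 4 (s2^-1): strand 2 crosses under strand 3. Perm now: [1 3 2 5 4]
Gen 5 (s3^-1): strand 2 crosses under strand 5. Perm now: [1 3 5 2 4]
Gen 6 (s2): strand 3 crosses over strand 5. Perm now: [1 5 3 2 4]
Gen 7 (s4): strand 2 crosses over strand 4. Perm now: [1 5 3 4 2]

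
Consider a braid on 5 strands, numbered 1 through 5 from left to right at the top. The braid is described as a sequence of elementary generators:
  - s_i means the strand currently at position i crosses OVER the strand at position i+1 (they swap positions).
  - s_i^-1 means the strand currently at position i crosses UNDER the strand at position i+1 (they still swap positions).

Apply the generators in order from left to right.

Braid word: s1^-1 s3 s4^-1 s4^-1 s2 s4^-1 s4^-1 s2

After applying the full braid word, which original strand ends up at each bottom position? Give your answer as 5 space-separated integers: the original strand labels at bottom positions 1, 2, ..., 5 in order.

Answer: 2 1 4 3 5

Derivation:
Gen 1 (s1^-1): strand 1 crosses under strand 2. Perm now: [2 1 3 4 5]
Gen 2 (s3): strand 3 crosses over strand 4. Perm now: [2 1 4 3 5]
Gen 3 (s4^-1): strand 3 crosses under strand 5. Perm now: [2 1 4 5 3]
Gen 4 (s4^-1): strand 5 crosses under strand 3. Perm now: [2 1 4 3 5]
Gen 5 (s2): strand 1 crosses over strand 4. Perm now: [2 4 1 3 5]
Gen 6 (s4^-1): strand 3 crosses under strand 5. Perm now: [2 4 1 5 3]
Gen 7 (s4^-1): strand 5 crosses under strand 3. Perm now: [2 4 1 3 5]
Gen 8 (s2): strand 4 crosses over strand 1. Perm now: [2 1 4 3 5]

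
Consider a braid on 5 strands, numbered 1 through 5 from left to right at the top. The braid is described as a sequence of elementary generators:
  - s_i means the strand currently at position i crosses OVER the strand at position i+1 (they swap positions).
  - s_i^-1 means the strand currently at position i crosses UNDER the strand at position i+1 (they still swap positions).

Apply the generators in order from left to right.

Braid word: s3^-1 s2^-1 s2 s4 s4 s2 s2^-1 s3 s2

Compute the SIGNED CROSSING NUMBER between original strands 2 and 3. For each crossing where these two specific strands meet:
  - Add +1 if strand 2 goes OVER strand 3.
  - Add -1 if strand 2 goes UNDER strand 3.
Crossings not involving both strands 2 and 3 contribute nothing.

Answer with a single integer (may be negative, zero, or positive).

Gen 1: crossing 3x4. Both 2&3? no. Sum: 0
Gen 2: crossing 2x4. Both 2&3? no. Sum: 0
Gen 3: crossing 4x2. Both 2&3? no. Sum: 0
Gen 4: crossing 3x5. Both 2&3? no. Sum: 0
Gen 5: crossing 5x3. Both 2&3? no. Sum: 0
Gen 6: crossing 2x4. Both 2&3? no. Sum: 0
Gen 7: crossing 4x2. Both 2&3? no. Sum: 0
Gen 8: crossing 4x3. Both 2&3? no. Sum: 0
Gen 9: 2 over 3. Both 2&3? yes. Contrib: +1. Sum: 1

Answer: 1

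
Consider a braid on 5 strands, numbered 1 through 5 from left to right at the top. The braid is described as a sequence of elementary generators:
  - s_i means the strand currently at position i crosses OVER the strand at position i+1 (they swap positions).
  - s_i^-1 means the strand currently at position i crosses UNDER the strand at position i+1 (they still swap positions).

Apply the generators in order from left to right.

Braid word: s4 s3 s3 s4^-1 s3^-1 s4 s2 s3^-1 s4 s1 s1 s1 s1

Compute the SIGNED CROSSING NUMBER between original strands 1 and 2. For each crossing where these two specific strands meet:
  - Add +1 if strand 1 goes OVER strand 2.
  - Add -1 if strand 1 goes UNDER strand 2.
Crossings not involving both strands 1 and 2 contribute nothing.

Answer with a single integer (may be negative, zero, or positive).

Answer: 0

Derivation:
Gen 1: crossing 4x5. Both 1&2? no. Sum: 0
Gen 2: crossing 3x5. Both 1&2? no. Sum: 0
Gen 3: crossing 5x3. Both 1&2? no. Sum: 0
Gen 4: crossing 5x4. Both 1&2? no. Sum: 0
Gen 5: crossing 3x4. Both 1&2? no. Sum: 0
Gen 6: crossing 3x5. Both 1&2? no. Sum: 0
Gen 7: crossing 2x4. Both 1&2? no. Sum: 0
Gen 8: crossing 2x5. Both 1&2? no. Sum: 0
Gen 9: crossing 2x3. Both 1&2? no. Sum: 0
Gen 10: crossing 1x4. Both 1&2? no. Sum: 0
Gen 11: crossing 4x1. Both 1&2? no. Sum: 0
Gen 12: crossing 1x4. Both 1&2? no. Sum: 0
Gen 13: crossing 4x1. Both 1&2? no. Sum: 0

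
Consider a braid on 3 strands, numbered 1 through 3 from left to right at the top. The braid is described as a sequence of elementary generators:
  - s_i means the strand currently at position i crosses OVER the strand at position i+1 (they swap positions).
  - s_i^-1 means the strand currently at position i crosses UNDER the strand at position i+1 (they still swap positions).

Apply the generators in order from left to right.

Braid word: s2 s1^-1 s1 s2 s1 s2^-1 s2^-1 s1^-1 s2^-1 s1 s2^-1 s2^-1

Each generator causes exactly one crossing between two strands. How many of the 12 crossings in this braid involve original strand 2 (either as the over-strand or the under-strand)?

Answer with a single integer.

Gen 1: crossing 2x3. Involves strand 2? yes. Count so far: 1
Gen 2: crossing 1x3. Involves strand 2? no. Count so far: 1
Gen 3: crossing 3x1. Involves strand 2? no. Count so far: 1
Gen 4: crossing 3x2. Involves strand 2? yes. Count so far: 2
Gen 5: crossing 1x2. Involves strand 2? yes. Count so far: 3
Gen 6: crossing 1x3. Involves strand 2? no. Count so far: 3
Gen 7: crossing 3x1. Involves strand 2? no. Count so far: 3
Gen 8: crossing 2x1. Involves strand 2? yes. Count so far: 4
Gen 9: crossing 2x3. Involves strand 2? yes. Count so far: 5
Gen 10: crossing 1x3. Involves strand 2? no. Count so far: 5
Gen 11: crossing 1x2. Involves strand 2? yes. Count so far: 6
Gen 12: crossing 2x1. Involves strand 2? yes. Count so far: 7

Answer: 7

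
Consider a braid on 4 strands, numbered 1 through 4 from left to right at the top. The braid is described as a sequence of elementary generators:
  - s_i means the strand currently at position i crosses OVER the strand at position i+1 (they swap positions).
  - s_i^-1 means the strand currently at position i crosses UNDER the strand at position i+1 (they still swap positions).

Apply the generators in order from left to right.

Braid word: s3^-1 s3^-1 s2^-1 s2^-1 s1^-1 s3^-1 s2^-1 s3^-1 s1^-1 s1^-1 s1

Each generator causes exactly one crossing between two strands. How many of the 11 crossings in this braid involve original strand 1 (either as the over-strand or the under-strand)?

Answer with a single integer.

Gen 1: crossing 3x4. Involves strand 1? no. Count so far: 0
Gen 2: crossing 4x3. Involves strand 1? no. Count so far: 0
Gen 3: crossing 2x3. Involves strand 1? no. Count so far: 0
Gen 4: crossing 3x2. Involves strand 1? no. Count so far: 0
Gen 5: crossing 1x2. Involves strand 1? yes. Count so far: 1
Gen 6: crossing 3x4. Involves strand 1? no. Count so far: 1
Gen 7: crossing 1x4. Involves strand 1? yes. Count so far: 2
Gen 8: crossing 1x3. Involves strand 1? yes. Count so far: 3
Gen 9: crossing 2x4. Involves strand 1? no. Count so far: 3
Gen 10: crossing 4x2. Involves strand 1? no. Count so far: 3
Gen 11: crossing 2x4. Involves strand 1? no. Count so far: 3

Answer: 3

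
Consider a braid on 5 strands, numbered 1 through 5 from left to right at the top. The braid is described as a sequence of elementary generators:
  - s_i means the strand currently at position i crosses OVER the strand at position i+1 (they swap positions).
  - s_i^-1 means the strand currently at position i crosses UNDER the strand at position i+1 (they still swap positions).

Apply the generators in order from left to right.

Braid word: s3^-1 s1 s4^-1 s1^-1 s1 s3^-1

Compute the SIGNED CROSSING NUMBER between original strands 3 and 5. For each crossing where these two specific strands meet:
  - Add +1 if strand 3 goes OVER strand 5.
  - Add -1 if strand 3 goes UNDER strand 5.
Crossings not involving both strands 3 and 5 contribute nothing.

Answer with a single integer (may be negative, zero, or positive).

Answer: -1

Derivation:
Gen 1: crossing 3x4. Both 3&5? no. Sum: 0
Gen 2: crossing 1x2. Both 3&5? no. Sum: 0
Gen 3: 3 under 5. Both 3&5? yes. Contrib: -1. Sum: -1
Gen 4: crossing 2x1. Both 3&5? no. Sum: -1
Gen 5: crossing 1x2. Both 3&5? no. Sum: -1
Gen 6: crossing 4x5. Both 3&5? no. Sum: -1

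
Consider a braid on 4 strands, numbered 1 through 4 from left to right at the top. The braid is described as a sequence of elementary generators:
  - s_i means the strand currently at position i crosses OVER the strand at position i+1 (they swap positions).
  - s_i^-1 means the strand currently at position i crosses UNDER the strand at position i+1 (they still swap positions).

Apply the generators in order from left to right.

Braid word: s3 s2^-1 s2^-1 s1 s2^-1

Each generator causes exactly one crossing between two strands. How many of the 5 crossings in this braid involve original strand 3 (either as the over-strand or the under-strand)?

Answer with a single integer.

Gen 1: crossing 3x4. Involves strand 3? yes. Count so far: 1
Gen 2: crossing 2x4. Involves strand 3? no. Count so far: 1
Gen 3: crossing 4x2. Involves strand 3? no. Count so far: 1
Gen 4: crossing 1x2. Involves strand 3? no. Count so far: 1
Gen 5: crossing 1x4. Involves strand 3? no. Count so far: 1

Answer: 1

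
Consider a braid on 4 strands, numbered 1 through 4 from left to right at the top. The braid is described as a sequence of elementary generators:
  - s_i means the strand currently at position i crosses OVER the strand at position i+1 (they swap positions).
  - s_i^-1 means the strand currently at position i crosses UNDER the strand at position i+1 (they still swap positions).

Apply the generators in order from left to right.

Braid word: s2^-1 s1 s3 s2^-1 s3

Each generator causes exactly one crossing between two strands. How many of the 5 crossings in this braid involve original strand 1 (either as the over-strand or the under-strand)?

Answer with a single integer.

Answer: 3

Derivation:
Gen 1: crossing 2x3. Involves strand 1? no. Count so far: 0
Gen 2: crossing 1x3. Involves strand 1? yes. Count so far: 1
Gen 3: crossing 2x4. Involves strand 1? no. Count so far: 1
Gen 4: crossing 1x4. Involves strand 1? yes. Count so far: 2
Gen 5: crossing 1x2. Involves strand 1? yes. Count so far: 3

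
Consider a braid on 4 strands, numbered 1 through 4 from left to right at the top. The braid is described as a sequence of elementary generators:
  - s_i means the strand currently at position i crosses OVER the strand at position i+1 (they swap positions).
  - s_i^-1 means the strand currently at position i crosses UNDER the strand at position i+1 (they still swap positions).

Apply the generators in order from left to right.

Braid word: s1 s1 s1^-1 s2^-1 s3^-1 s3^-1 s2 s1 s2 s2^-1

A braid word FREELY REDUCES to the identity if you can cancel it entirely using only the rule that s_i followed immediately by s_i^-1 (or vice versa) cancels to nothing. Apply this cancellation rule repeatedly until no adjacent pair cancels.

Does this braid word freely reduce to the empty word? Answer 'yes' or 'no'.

Gen 1 (s1): push. Stack: [s1]
Gen 2 (s1): push. Stack: [s1 s1]
Gen 3 (s1^-1): cancels prior s1. Stack: [s1]
Gen 4 (s2^-1): push. Stack: [s1 s2^-1]
Gen 5 (s3^-1): push. Stack: [s1 s2^-1 s3^-1]
Gen 6 (s3^-1): push. Stack: [s1 s2^-1 s3^-1 s3^-1]
Gen 7 (s2): push. Stack: [s1 s2^-1 s3^-1 s3^-1 s2]
Gen 8 (s1): push. Stack: [s1 s2^-1 s3^-1 s3^-1 s2 s1]
Gen 9 (s2): push. Stack: [s1 s2^-1 s3^-1 s3^-1 s2 s1 s2]
Gen 10 (s2^-1): cancels prior s2. Stack: [s1 s2^-1 s3^-1 s3^-1 s2 s1]
Reduced word: s1 s2^-1 s3^-1 s3^-1 s2 s1

Answer: no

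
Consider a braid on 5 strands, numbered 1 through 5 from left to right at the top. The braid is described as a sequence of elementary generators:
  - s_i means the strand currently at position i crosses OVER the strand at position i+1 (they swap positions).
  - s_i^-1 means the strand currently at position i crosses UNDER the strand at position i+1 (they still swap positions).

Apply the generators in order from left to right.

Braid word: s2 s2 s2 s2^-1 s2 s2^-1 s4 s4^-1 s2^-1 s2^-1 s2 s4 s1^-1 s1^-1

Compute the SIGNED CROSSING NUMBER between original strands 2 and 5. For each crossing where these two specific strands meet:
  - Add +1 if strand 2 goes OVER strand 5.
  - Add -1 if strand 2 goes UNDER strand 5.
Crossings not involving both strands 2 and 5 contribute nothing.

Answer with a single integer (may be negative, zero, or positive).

Answer: 0

Derivation:
Gen 1: crossing 2x3. Both 2&5? no. Sum: 0
Gen 2: crossing 3x2. Both 2&5? no. Sum: 0
Gen 3: crossing 2x3. Both 2&5? no. Sum: 0
Gen 4: crossing 3x2. Both 2&5? no. Sum: 0
Gen 5: crossing 2x3. Both 2&5? no. Sum: 0
Gen 6: crossing 3x2. Both 2&5? no. Sum: 0
Gen 7: crossing 4x5. Both 2&5? no. Sum: 0
Gen 8: crossing 5x4. Both 2&5? no. Sum: 0
Gen 9: crossing 2x3. Both 2&5? no. Sum: 0
Gen 10: crossing 3x2. Both 2&5? no. Sum: 0
Gen 11: crossing 2x3. Both 2&5? no. Sum: 0
Gen 12: crossing 4x5. Both 2&5? no. Sum: 0
Gen 13: crossing 1x3. Both 2&5? no. Sum: 0
Gen 14: crossing 3x1. Both 2&5? no. Sum: 0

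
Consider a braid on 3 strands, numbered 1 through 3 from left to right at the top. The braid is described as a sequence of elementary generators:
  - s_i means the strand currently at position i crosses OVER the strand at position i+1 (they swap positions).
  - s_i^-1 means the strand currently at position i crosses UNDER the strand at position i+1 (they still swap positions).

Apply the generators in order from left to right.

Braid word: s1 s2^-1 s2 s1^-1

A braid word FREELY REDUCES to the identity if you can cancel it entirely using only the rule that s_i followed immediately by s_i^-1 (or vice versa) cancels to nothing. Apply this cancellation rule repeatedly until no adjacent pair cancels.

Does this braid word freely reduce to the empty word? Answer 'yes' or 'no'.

Gen 1 (s1): push. Stack: [s1]
Gen 2 (s2^-1): push. Stack: [s1 s2^-1]
Gen 3 (s2): cancels prior s2^-1. Stack: [s1]
Gen 4 (s1^-1): cancels prior s1. Stack: []
Reduced word: (empty)

Answer: yes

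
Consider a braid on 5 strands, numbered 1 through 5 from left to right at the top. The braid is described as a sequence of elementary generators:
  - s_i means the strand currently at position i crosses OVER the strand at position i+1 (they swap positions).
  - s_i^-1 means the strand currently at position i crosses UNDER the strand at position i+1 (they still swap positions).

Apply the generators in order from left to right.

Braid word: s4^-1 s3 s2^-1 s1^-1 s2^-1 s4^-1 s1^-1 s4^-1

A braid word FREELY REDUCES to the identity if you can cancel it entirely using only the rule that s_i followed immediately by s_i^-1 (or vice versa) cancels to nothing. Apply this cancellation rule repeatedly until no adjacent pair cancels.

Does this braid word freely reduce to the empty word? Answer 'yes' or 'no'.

Answer: no

Derivation:
Gen 1 (s4^-1): push. Stack: [s4^-1]
Gen 2 (s3): push. Stack: [s4^-1 s3]
Gen 3 (s2^-1): push. Stack: [s4^-1 s3 s2^-1]
Gen 4 (s1^-1): push. Stack: [s4^-1 s3 s2^-1 s1^-1]
Gen 5 (s2^-1): push. Stack: [s4^-1 s3 s2^-1 s1^-1 s2^-1]
Gen 6 (s4^-1): push. Stack: [s4^-1 s3 s2^-1 s1^-1 s2^-1 s4^-1]
Gen 7 (s1^-1): push. Stack: [s4^-1 s3 s2^-1 s1^-1 s2^-1 s4^-1 s1^-1]
Gen 8 (s4^-1): push. Stack: [s4^-1 s3 s2^-1 s1^-1 s2^-1 s4^-1 s1^-1 s4^-1]
Reduced word: s4^-1 s3 s2^-1 s1^-1 s2^-1 s4^-1 s1^-1 s4^-1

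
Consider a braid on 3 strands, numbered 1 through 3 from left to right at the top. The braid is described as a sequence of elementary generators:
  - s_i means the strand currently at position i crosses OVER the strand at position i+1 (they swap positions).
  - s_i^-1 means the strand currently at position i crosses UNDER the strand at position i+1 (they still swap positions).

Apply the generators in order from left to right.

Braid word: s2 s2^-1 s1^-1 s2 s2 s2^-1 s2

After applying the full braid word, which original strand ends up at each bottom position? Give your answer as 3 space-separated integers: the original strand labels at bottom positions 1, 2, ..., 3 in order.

Gen 1 (s2): strand 2 crosses over strand 3. Perm now: [1 3 2]
Gen 2 (s2^-1): strand 3 crosses under strand 2. Perm now: [1 2 3]
Gen 3 (s1^-1): strand 1 crosses under strand 2. Perm now: [2 1 3]
Gen 4 (s2): strand 1 crosses over strand 3. Perm now: [2 3 1]
Gen 5 (s2): strand 3 crosses over strand 1. Perm now: [2 1 3]
Gen 6 (s2^-1): strand 1 crosses under strand 3. Perm now: [2 3 1]
Gen 7 (s2): strand 3 crosses over strand 1. Perm now: [2 1 3]

Answer: 2 1 3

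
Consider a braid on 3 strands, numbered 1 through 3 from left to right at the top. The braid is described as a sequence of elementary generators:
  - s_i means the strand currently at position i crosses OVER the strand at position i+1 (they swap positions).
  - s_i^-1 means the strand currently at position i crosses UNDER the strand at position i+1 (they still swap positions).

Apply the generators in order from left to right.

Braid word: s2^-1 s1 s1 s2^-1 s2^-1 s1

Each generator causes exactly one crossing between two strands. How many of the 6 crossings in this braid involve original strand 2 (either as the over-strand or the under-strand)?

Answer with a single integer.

Gen 1: crossing 2x3. Involves strand 2? yes. Count so far: 1
Gen 2: crossing 1x3. Involves strand 2? no. Count so far: 1
Gen 3: crossing 3x1. Involves strand 2? no. Count so far: 1
Gen 4: crossing 3x2. Involves strand 2? yes. Count so far: 2
Gen 5: crossing 2x3. Involves strand 2? yes. Count so far: 3
Gen 6: crossing 1x3. Involves strand 2? no. Count so far: 3

Answer: 3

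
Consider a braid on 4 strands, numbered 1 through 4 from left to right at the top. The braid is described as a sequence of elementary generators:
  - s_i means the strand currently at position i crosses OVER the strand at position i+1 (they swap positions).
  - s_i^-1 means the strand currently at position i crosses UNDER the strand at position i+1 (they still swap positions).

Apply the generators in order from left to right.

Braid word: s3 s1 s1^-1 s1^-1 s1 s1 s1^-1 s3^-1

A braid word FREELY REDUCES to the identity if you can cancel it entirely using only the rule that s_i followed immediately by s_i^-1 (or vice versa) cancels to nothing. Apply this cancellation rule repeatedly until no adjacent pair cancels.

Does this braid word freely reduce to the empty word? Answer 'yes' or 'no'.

Answer: yes

Derivation:
Gen 1 (s3): push. Stack: [s3]
Gen 2 (s1): push. Stack: [s3 s1]
Gen 3 (s1^-1): cancels prior s1. Stack: [s3]
Gen 4 (s1^-1): push. Stack: [s3 s1^-1]
Gen 5 (s1): cancels prior s1^-1. Stack: [s3]
Gen 6 (s1): push. Stack: [s3 s1]
Gen 7 (s1^-1): cancels prior s1. Stack: [s3]
Gen 8 (s3^-1): cancels prior s3. Stack: []
Reduced word: (empty)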